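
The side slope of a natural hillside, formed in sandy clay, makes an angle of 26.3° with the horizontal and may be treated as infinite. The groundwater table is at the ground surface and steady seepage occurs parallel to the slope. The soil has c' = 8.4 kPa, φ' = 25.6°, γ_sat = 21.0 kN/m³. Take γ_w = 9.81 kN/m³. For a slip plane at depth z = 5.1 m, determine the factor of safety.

FS = 0.71

With seepage parallel to the slope and the water table at the surface, the effective normal stress on the slip plane uses the buoyant unit weight γ' = γ_sat − γ_w while the driving shear stress uses γ_sat:
FS = [c' + γ' z cos²β tanφ'] / [γ_sat z sinβ cosβ]
γ' = 21.0 − 9.81 = 11.19 kN/m³
Numerator = 8.4 + 11.19·5.1·cos²26.3°·tan25.6° = 8.4 + 11.19·5.1·0.8037·0.4791 = 30.375 kPa
Denominator = 21.0·5.1·sin26.3°·cos26.3° = 21.0·5.1·0.4431·0.8965 = 42.541 kPa
FS = 30.375 / 42.541 = 0.714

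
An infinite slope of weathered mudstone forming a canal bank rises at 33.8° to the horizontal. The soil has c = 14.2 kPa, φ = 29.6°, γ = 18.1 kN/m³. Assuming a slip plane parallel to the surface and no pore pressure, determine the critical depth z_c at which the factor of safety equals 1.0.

z_c = 11.21 m

Setting FS = 1.00 in FS = [c + γz cos²β tanφ] / [γz sinβ cosβ] and solving for z:
z = c / [γ cosβ (FS·sinβ − cosβ·tanφ)]
  = 14.2 / [18.1·cos33.8°·(1.00·sin33.8° − cos33.8°·tan29.6°)]
  = 14.2 / [18.1·0.8310·(1.00·0.5563 − 0.8310·0.5681)]
  = 14.2 / 1.2669 = 11.208 m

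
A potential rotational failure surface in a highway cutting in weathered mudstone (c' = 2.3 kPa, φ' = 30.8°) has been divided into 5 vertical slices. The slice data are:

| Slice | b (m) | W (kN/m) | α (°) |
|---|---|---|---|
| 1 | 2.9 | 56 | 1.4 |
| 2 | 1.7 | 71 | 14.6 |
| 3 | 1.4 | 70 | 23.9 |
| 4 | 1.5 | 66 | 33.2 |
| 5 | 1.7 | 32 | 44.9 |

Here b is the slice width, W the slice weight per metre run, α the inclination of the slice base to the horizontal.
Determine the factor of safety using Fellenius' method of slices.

FS = 1.72

Ordinary method of slices: FS = Σ[c'·Δl_i + (W_i cosα_i)·tanφ'] / Σ W_i sinα_i, with Δl_i = b_i / cosα_i.
Slice 1: Δl = 2.9/cos1.4° = 2.901 m; N'_1 = 56·cos1.4° = 56.0; c'Δl = 6.67; W sinα = 1.4
Slice 2: Δl = 1.7/cos14.6° = 1.757 m; N'_2 = 71·cos14.6° = 68.7; c'Δl = 4.04; W sinα = 17.9
Slice 3: Δl = 1.4/cos23.9° = 1.531 m; N'_3 = 70·cos23.9° = 64.0; c'Δl = 3.52; W sinα = 28.4
Slice 4: Δl = 1.5/cos33.2° = 1.793 m; N'_4 = 66·cos33.2° = 55.2; c'Δl = 4.12; W sinα = 36.1
Slice 5: Δl = 1.7/cos44.9° = 2.400 m; N'_5 = 32·cos44.9° = 22.7; c'Δl = 5.52; W sinα = 22.6
Σc'Δl = 23.9 kN/m; ΣN' = 266.6 kN/m; ΣW sinα = 106.4 kN/m
Resisting = 23.9 + 266.6·tan30.8° = 23.9 + 158.9 = 182.8 kN/m
FS = 182.8 / 106.4 = 1.719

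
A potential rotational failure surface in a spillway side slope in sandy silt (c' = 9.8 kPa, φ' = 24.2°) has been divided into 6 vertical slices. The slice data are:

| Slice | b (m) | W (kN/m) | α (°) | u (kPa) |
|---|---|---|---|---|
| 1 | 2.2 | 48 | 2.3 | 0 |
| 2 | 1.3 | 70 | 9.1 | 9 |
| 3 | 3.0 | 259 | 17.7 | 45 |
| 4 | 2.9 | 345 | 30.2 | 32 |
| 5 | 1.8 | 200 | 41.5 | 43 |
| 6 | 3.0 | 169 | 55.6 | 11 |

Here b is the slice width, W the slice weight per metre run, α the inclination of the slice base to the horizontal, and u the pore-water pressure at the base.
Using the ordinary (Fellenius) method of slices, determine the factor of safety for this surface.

Ordinary method of slices: FS = Σ[c'·Δl_i + (W_i cosα_i − u_i·Δl_i)·tanφ'] / Σ W_i sinα_i, with Δl_i = b_i / cosα_i.
Slice 1: Δl = 2.2/cos2.3° = 2.202 m; N'_1 = 48·cos2.3° − 0·2.202 = 48.0; c'Δl = 21.58; W sinα = 1.9
Slice 2: Δl = 1.3/cos9.1° = 1.317 m; N'_2 = 70·cos9.1° − 9·1.317 = 57.3; c'Δl = 12.90; W sinα = 11.1
Slice 3: Δl = 3.0/cos17.7° = 3.149 m; N'_3 = 259·cos17.7° − 45·3.149 = 105.0; c'Δl = 30.86; W sinα = 78.7
Slice 4: Δl = 2.9/cos30.2° = 3.355 m; N'_4 = 345·cos30.2° − 32·3.355 = 190.8; c'Δl = 32.88; W sinα = 173.5
Slice 5: Δl = 1.8/cos41.5° = 2.403 m; N'_5 = 200·cos41.5° − 43·2.403 = 46.4; c'Δl = 23.55; W sinα = 132.5
Slice 6: Δl = 3.0/cos55.6° = 5.310 m; N'_6 = 169·cos55.6° − 11·5.310 = 37.1; c'Δl = 52.04; W sinα = 139.4
Σc'Δl = 173.8 kN/m; ΣN' = 484.6 kN/m; ΣW sinα = 537.3 kN/m
Resisting = 173.8 + 484.6·tan24.2° = 173.8 + 217.8 = 391.6 kN/m
FS = 391.6 / 537.3 = 0.729

FS = 0.73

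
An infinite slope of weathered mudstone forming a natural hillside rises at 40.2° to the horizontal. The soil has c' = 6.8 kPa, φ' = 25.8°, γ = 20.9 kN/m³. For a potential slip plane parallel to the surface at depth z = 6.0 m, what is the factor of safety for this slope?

For an infinite slope with a slip plane parallel to the surface (no pore pressure): FS = [c' + γz cos²β tanφ'] / [γz sinβ cosβ].
γz = 20.9·6.0 = 125.40 kN/m²
Numerator = 6.8 + 125.40·cos²40.2°·tan25.8° = 6.8 + 125.40·0.5834·0.4834 = 42.165 kPa
Denominator = 125.40·sin40.2°·cos40.2° = 125.40·0.6455·0.7638 = 61.822 kPa
FS = 42.165 / 61.822 = 0.682

FS = 0.68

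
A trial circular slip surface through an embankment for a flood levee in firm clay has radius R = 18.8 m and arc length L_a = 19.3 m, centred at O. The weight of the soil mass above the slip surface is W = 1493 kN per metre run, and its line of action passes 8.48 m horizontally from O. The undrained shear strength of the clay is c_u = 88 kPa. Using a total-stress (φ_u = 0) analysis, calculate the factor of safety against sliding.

FS = 2.52

Taking moments about the centre O, the resisting moment is provided by the undrained shear strength acting along the arc:
M_R = c_u·L_a·R = 88·19.30·18.8 = 31929.9 kN·m/m
M_D = W·d = 1493·8.48 = 12660.6 kN·m/m
FS = M_R / M_D = 31929.9 / 12660.6 = 2.522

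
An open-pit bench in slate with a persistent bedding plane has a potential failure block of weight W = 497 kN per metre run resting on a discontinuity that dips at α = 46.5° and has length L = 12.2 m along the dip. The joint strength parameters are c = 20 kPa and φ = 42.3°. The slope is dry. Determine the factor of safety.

Resolving the block weight along and normal to the plane and applying the Mohr–Coulomb strength on the joint:
N' = W cosα = 497·cos46.5° = 342.1 kN/m
Driving force T = W sinα = 497·sin46.5° = 360.5 kN/m
Resisting force R = c·L + N'·tanφ = 20·12.2 + 342.1·tan42.3° = 244.0 + 311.3 = 555.3 kN/m
FS = R / T = 555.3 / 360.5 = 1.540

FS = 1.54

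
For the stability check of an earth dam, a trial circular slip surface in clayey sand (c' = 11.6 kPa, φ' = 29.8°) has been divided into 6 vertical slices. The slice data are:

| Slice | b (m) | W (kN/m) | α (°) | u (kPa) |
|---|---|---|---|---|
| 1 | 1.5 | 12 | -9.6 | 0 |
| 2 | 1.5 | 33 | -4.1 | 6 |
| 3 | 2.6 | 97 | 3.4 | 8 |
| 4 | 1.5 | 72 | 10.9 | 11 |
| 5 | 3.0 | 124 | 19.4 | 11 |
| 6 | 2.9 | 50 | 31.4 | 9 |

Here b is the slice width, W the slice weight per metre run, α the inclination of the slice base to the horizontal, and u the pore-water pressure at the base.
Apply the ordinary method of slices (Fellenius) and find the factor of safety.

FS = 3.75

Ordinary method of slices: FS = Σ[c'·Δl_i + (W_i cosα_i − u_i·Δl_i)·tanφ'] / Σ W_i sinα_i, with Δl_i = b_i / cosα_i.
Slice 1: Δl = 1.5/cos(-9.6°) = 1.521 m; N'_1 = 12·cos(-9.6°) − 0·1.521 = 11.8; c'Δl = 17.65; W sinα = -2.0
Slice 2: Δl = 1.5/cos(-4.1°) = 1.504 m; N'_2 = 33·cos(-4.1°) − 6·1.504 = 23.9; c'Δl = 17.44; W sinα = -2.4
Slice 3: Δl = 2.6/cos3.4° = 2.605 m; N'_3 = 97·cos3.4° − 8·2.605 = 76.0; c'Δl = 30.21; W sinα = 5.8
Slice 4: Δl = 1.5/cos10.9° = 1.528 m; N'_4 = 72·cos10.9° − 11·1.528 = 53.9; c'Δl = 17.72; W sinα = 13.6
Slice 5: Δl = 3.0/cos19.4° = 3.181 m; N'_5 = 124·cos19.4° − 11·3.181 = 82.0; c'Δl = 36.89; W sinα = 41.2
Slice 6: Δl = 2.9/cos31.4° = 3.398 m; N'_6 = 50·cos31.4° − 9·3.398 = 12.1; c'Δl = 39.41; W sinα = 26.1
Σc'Δl = 159.3 kN/m; ΣN' = 259.7 kN/m; ΣW sinα = 82.2 kN/m
Resisting = 159.3 + 259.7·tan29.8° = 159.3 + 148.7 = 308.1 kN/m
FS = 308.1 / 82.2 = 3.746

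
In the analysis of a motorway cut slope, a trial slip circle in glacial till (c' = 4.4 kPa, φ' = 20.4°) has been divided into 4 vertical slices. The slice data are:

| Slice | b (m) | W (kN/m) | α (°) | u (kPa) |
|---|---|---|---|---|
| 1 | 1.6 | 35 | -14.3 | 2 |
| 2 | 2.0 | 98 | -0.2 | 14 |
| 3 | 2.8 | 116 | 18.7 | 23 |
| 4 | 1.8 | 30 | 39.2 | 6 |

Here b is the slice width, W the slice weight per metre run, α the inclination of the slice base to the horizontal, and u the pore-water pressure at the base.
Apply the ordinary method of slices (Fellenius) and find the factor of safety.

Ordinary method of slices: FS = Σ[c'·Δl_i + (W_i cosα_i − u_i·Δl_i)·tanφ'] / Σ W_i sinα_i, with Δl_i = b_i / cosα_i.
Slice 1: Δl = 1.6/cos(-14.3°) = 1.651 m; N'_1 = 35·cos(-14.3°) − 2·1.651 = 30.6; c'Δl = 7.27; W sinα = -8.6
Slice 2: Δl = 2.0/cos(-0.2°) = 2.000 m; N'_2 = 98·cos(-0.2°) − 14·2.000 = 70.0; c'Δl = 8.80; W sinα = -0.3
Slice 3: Δl = 2.8/cos18.7° = 2.956 m; N'_3 = 116·cos18.7° − 23·2.956 = 41.9; c'Δl = 13.01; W sinα = 37.2
Slice 4: Δl = 1.8/cos39.2° = 2.323 m; N'_4 = 30·cos39.2° − 6·2.323 = 9.3; c'Δl = 10.22; W sinα = 19.0
Σc'Δl = 39.3 kN/m; ΣN' = 151.8 kN/m; ΣW sinα = 47.2 kN/m
Resisting = 39.3 + 151.8·tan20.4° = 39.3 + 56.5 = 95.8 kN/m
FS = 95.8 / 47.2 = 2.030

FS = 2.03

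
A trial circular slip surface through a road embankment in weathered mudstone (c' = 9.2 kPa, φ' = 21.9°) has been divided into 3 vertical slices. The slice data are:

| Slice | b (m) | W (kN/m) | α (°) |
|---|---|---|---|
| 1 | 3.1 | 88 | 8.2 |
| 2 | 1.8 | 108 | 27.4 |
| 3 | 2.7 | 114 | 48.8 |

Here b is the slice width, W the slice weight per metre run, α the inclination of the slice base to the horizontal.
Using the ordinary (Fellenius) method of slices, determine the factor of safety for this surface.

FS = 1.28

Ordinary method of slices: FS = Σ[c'·Δl_i + (W_i cosα_i)·tanφ'] / Σ W_i sinα_i, with Δl_i = b_i / cosα_i.
Slice 1: Δl = 3.1/cos8.2° = 3.132 m; N'_1 = 88·cos8.2° = 87.1; c'Δl = 28.81; W sinα = 12.6
Slice 2: Δl = 1.8/cos27.4° = 2.027 m; N'_2 = 108·cos27.4° = 95.9; c'Δl = 18.65; W sinα = 49.7
Slice 3: Δl = 2.7/cos48.8° = 4.099 m; N'_3 = 114·cos48.8° = 75.1; c'Δl = 37.71; W sinα = 85.8
Σc'Δl = 85.2 kN/m; ΣN' = 258.1 kN/m; ΣW sinα = 148.0 kN/m
Resisting = 85.2 + 258.1·tan21.9° = 85.2 + 103.7 = 188.9 kN/m
FS = 188.9 / 148.0 = 1.276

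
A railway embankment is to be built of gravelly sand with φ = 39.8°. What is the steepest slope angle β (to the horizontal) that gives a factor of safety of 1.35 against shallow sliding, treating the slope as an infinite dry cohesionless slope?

β = 31.7°

For an infinite dry cohesionless slope FS = tanφ/tanβ, so tanβ = tanφ / FS.
tanβ = tan39.8° / 1.35 = 0.8332 / 1.35 = 0.6172
β = arctan(0.6172) = 31.68°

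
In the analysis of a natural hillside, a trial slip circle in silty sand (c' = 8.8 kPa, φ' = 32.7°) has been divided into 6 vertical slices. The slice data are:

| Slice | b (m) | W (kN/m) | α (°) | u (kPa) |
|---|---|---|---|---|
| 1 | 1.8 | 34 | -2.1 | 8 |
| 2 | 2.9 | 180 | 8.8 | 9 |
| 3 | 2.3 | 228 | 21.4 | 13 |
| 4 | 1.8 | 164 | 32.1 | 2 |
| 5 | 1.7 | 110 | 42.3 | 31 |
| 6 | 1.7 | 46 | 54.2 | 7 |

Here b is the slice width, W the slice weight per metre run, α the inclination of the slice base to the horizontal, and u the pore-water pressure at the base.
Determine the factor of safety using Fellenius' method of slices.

Ordinary method of slices: FS = Σ[c'·Δl_i + (W_i cosα_i − u_i·Δl_i)·tanφ'] / Σ W_i sinα_i, with Δl_i = b_i / cosα_i.
Slice 1: Δl = 1.8/cos(-2.1°) = 1.801 m; N'_1 = 34·cos(-2.1°) − 8·1.801 = 19.6; c'Δl = 15.85; W sinα = -1.2
Slice 2: Δl = 2.9/cos8.8° = 2.935 m; N'_2 = 180·cos8.8° − 9·2.935 = 151.5; c'Δl = 25.82; W sinα = 27.5
Slice 3: Δl = 2.3/cos21.4° = 2.470 m; N'_3 = 228·cos21.4° − 13·2.470 = 180.2; c'Δl = 21.74; W sinα = 83.2
Slice 4: Δl = 1.8/cos32.1° = 2.125 m; N'_4 = 164·cos32.1° − 2·2.125 = 134.7; c'Δl = 18.70; W sinα = 87.1
Slice 5: Δl = 1.7/cos42.3° = 2.298 m; N'_5 = 110·cos42.3° − 31·2.298 = 10.1; c'Δl = 20.23; W sinα = 74.0
Slice 6: Δl = 1.7/cos54.2° = 2.906 m; N'_6 = 46·cos54.2° − 7·2.906 = 6.6; c'Δl = 25.57; W sinα = 37.3
Σc'Δl = 127.9 kN/m; ΣN' = 502.6 kN/m; ΣW sinα = 308.0 kN/m
Resisting = 127.9 + 502.6·tan32.7° = 127.9 + 322.6 = 450.5 kN/m
FS = 450.5 / 308.0 = 1.463

FS = 1.46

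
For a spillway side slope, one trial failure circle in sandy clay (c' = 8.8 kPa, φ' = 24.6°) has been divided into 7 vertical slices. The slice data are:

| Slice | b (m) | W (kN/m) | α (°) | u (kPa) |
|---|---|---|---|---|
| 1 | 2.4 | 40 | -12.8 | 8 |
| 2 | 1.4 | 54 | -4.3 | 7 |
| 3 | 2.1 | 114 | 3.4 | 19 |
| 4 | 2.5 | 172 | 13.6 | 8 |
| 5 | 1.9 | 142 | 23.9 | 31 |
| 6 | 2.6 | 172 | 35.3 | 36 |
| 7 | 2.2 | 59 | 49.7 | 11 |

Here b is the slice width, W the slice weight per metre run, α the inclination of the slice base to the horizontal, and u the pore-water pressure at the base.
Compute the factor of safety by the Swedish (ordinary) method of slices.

Ordinary method of slices: FS = Σ[c'·Δl_i + (W_i cosα_i − u_i·Δl_i)·tanφ'] / Σ W_i sinα_i, with Δl_i = b_i / cosα_i.
Slice 1: Δl = 2.4/cos(-12.8°) = 2.461 m; N'_1 = 40·cos(-12.8°) − 8·2.461 = 19.3; c'Δl = 21.66; W sinα = -8.9
Slice 2: Δl = 1.4/cos(-4.3°) = 1.404 m; N'_2 = 54·cos(-4.3°) − 7·1.404 = 44.0; c'Δl = 12.35; W sinα = -4.0
Slice 3: Δl = 2.1/cos3.4° = 2.104 m; N'_3 = 114·cos3.4° − 19·2.104 = 73.8; c'Δl = 18.51; W sinα = 6.8
Slice 4: Δl = 2.5/cos13.6° = 2.572 m; N'_4 = 172·cos13.6° − 8·2.572 = 146.6; c'Δl = 22.63; W sinα = 40.4
Slice 5: Δl = 1.9/cos23.9° = 2.078 m; N'_5 = 142·cos23.9° − 31·2.078 = 65.4; c'Δl = 18.29; W sinα = 57.5
Slice 6: Δl = 2.6/cos35.3° = 3.186 m; N'_6 = 172·cos35.3° − 36·3.186 = 25.7; c'Δl = 28.03; W sinα = 99.4
Slice 7: Δl = 2.2/cos49.7° = 3.401 m; N'_7 = 59·cos49.7° − 11·3.401 = 0.7; c'Δl = 29.93; W sinα = 45.0
Σc'Δl = 151.4 kN/m; ΣN' = 375.6 kN/m; ΣW sinα = 236.2 kN/m
Resisting = 151.4 + 375.6·tan24.6° = 151.4 + 172.0 = 323.4 kN/m
FS = 323.4 / 236.2 = 1.369

FS = 1.37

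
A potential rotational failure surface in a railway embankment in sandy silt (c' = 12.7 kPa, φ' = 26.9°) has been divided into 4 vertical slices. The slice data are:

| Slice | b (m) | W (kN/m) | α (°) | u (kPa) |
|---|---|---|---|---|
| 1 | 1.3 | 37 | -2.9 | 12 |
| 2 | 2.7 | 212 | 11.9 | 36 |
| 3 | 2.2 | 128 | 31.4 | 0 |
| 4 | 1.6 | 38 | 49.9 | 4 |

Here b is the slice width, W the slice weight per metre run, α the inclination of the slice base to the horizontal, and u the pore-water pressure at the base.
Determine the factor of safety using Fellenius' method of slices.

Ordinary method of slices: FS = Σ[c'·Δl_i + (W_i cosα_i − u_i·Δl_i)·tanφ'] / Σ W_i sinα_i, with Δl_i = b_i / cosα_i.
Slice 1: Δl = 1.3/cos(-2.9°) = 1.302 m; N'_1 = 37·cos(-2.9°) − 12·1.302 = 21.3; c'Δl = 16.53; W sinα = -1.9
Slice 2: Δl = 2.7/cos11.9° = 2.759 m; N'_2 = 212·cos11.9° − 36·2.759 = 108.1; c'Δl = 35.04; W sinα = 43.7
Slice 3: Δl = 2.2/cos31.4° = 2.577 m; N'_3 = 128·cos31.4° − 0·2.577 = 109.3; c'Δl = 32.73; W sinα = 66.7
Slice 4: Δl = 1.6/cos49.9° = 2.484 m; N'_4 = 38·cos49.9° − 4·2.484 = 14.5; c'Δl = 31.55; W sinα = 29.1
Σc'Δl = 115.9 kN/m; ΣN' = 253.2 kN/m; ΣW sinα = 137.6 kN/m
Resisting = 115.9 + 253.2·tan26.9° = 115.9 + 128.5 = 244.3 kN/m
FS = 244.3 / 137.6 = 1.776

FS = 1.78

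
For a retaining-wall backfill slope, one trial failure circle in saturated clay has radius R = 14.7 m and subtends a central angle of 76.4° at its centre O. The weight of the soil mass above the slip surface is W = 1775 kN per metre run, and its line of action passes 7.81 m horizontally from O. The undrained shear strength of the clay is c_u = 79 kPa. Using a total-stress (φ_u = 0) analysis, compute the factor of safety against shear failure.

FS = 1.64

Taking moments about the centre O, the resisting moment is provided by the undrained shear strength acting along the arc:
Arc length L_a = R·θ = 14.7·(76.4°·π/180) = 14.7·1.3334 = 19.60 m
M_R = c_u·L_a·R = 79·19.60·14.7 = 22763.2 kN·m/m
M_D = W·d = 1775·7.81 = 13862.8 kN·m/m
FS = M_R / M_D = 22763.2 / 13862.8 = 1.642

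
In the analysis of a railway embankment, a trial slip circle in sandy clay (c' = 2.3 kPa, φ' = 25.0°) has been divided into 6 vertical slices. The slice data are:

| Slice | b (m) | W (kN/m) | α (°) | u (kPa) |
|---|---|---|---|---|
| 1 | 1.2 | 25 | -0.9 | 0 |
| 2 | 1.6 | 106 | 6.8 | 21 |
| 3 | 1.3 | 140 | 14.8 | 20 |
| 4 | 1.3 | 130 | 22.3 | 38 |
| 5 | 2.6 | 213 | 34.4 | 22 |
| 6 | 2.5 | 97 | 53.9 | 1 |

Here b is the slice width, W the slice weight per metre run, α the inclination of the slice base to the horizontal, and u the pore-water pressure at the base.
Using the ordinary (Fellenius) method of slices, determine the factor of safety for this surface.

FS = 0.78

Ordinary method of slices: FS = Σ[c'·Δl_i + (W_i cosα_i − u_i·Δl_i)·tanφ'] / Σ W_i sinα_i, with Δl_i = b_i / cosα_i.
Slice 1: Δl = 1.2/cos(-0.9°) = 1.200 m; N'_1 = 25·cos(-0.9°) − 0·1.200 = 25.0; c'Δl = 2.76; W sinα = -0.4
Slice 2: Δl = 1.6/cos6.8° = 1.611 m; N'_2 = 106·cos6.8° − 21·1.611 = 71.4; c'Δl = 3.71; W sinα = 12.6
Slice 3: Δl = 1.3/cos14.8° = 1.345 m; N'_3 = 140·cos14.8° − 20·1.345 = 108.5; c'Δl = 3.09; W sinα = 35.8
Slice 4: Δl = 1.3/cos22.3° = 1.405 m; N'_4 = 130·cos22.3° − 38·1.405 = 66.9; c'Δl = 3.23; W sinα = 49.3
Slice 5: Δl = 2.6/cos34.4° = 3.151 m; N'_5 = 213·cos34.4° − 22·3.151 = 106.4; c'Δl = 7.25; W sinα = 120.3
Slice 6: Δl = 2.5/cos53.9° = 4.243 m; N'_6 = 97·cos53.9° − 1·4.243 = 52.9; c'Δl = 9.76; W sinα = 78.4
Σc'Δl = 29.8 kN/m; ΣN' = 431.1 kN/m; ΣW sinα = 296.0 kN/m
Resisting = 29.8 + 431.1·tan25.0° = 29.8 + 201.0 = 230.8 kN/m
FS = 230.8 / 296.0 = 0.780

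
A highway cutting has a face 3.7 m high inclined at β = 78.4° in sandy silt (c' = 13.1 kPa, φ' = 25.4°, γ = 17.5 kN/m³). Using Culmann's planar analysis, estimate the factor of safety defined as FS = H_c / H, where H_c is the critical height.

H_c = (4c'/γ) · sinβ cosφ' / [1 − cos(β − φ')]
    = (4·13.1/17.5) · sin78.4°·cos25.4° / [1 − cos53.0°]
    = 2.994 · 0.8849 / 0.3982 = 6.65 m
FS = H_c / H = 6.65 / 3.7 = 1.798

FS = 1.80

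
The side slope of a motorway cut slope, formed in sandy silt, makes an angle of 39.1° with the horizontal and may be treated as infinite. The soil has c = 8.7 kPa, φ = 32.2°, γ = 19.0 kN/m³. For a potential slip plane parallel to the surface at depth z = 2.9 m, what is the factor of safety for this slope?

For an infinite slope with a slip plane parallel to the surface (no pore pressure): FS = [c + γz cos²β tanφ] / [γz sinβ cosβ].
γz = 19.0·2.9 = 55.10 kN/m²
Numerator = 8.7 + 55.10·cos²39.1°·tan32.2° = 8.7 + 55.10·0.6022·0.6297 = 29.597 kPa
Denominator = 55.10·sin39.1°·cos39.1° = 55.10·0.6307·0.7760 = 26.968 kPa
FS = 29.597 / 26.968 = 1.097

FS = 1.10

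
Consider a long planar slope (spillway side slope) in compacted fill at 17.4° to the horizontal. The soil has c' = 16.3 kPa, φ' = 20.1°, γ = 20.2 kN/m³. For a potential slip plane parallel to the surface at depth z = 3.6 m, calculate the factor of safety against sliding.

For an infinite slope with a slip plane parallel to the surface (no pore pressure): FS = [c' + γz cos²β tanφ'] / [γz sinβ cosβ].
γz = 20.2·3.6 = 72.72 kN/m²
Numerator = 16.3 + 72.72·cos²17.4°·tan20.1° = 16.3 + 72.72·0.9106·0.3659 = 40.532 kPa
Denominator = 72.72·sin17.4°·cos17.4° = 72.72·0.2990·0.9542 = 20.751 kPa
FS = 40.532 / 20.751 = 1.953

FS = 1.95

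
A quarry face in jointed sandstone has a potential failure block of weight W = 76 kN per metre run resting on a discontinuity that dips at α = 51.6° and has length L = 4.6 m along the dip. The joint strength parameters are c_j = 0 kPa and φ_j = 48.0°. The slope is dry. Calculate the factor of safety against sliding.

FS = 0.88

Resolving the block weight along and normal to the plane and applying the Mohr–Coulomb strength on the joint:
N' = W cosα = 76·cos51.6° = 47.2 kN/m
Driving force T = W sinα = 76·sin51.6° = 59.6 kN/m
Resisting force R = c_j·L + N'·tanφ_j = 0·4.6 + 47.2·tan48.0° = 0.0 + 52.4 = 52.4 kN/m
FS = R / T = 52.4 / 59.6 = 0.880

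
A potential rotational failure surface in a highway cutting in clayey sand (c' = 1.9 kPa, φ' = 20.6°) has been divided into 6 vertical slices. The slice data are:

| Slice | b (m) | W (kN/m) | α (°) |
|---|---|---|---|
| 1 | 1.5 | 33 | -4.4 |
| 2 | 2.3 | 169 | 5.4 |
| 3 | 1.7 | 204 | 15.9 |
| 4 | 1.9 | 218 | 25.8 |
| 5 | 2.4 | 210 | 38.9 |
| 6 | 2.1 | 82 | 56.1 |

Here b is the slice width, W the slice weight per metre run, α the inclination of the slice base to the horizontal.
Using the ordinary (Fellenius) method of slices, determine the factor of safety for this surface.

Ordinary method of slices: FS = Σ[c'·Δl_i + (W_i cosα_i)·tanφ'] / Σ W_i sinα_i, with Δl_i = b_i / cosα_i.
Slice 1: Δl = 1.5/cos(-4.4°) = 1.504 m; N'_1 = 33·cos(-4.4°) = 32.9; c'Δl = 2.86; W sinα = -2.5
Slice 2: Δl = 2.3/cos5.4° = 2.310 m; N'_2 = 169·cos5.4° = 168.2; c'Δl = 4.39; W sinα = 15.9
Slice 3: Δl = 1.7/cos15.9° = 1.768 m; N'_3 = 204·cos15.9° = 196.2; c'Δl = 3.36; W sinα = 55.9
Slice 4: Δl = 1.9/cos25.8° = 2.110 m; N'_4 = 218·cos25.8° = 196.3; c'Δl = 4.01; W sinα = 94.9
Slice 5: Δl = 2.4/cos38.9° = 3.084 m; N'_5 = 210·cos38.9° = 163.4; c'Δl = 5.86; W sinα = 131.9
Slice 6: Δl = 2.1/cos56.1° = 3.765 m; N'_6 = 82·cos56.1° = 45.7; c'Δl = 7.15; W sinα = 68.1
Σc'Δl = 27.6 kN/m; ΣN' = 802.8 kN/m; ΣW sinα = 364.1 kN/m
Resisting = 27.6 + 802.8·tan20.6° = 27.6 + 301.7 = 329.4 kN/m
FS = 329.4 / 364.1 = 0.905

FS = 0.90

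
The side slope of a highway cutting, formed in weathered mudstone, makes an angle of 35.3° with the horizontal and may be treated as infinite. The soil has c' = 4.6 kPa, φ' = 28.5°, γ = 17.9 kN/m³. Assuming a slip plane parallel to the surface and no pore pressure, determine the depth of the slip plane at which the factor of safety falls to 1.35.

Setting FS = 1.35 in FS = [c' + γz cos²β tanφ'] / [γz sinβ cosβ] and solving for z:
z = c' / [γ cosβ (FS·sinβ − cosβ·tanφ')]
  = 4.6 / [17.9·cos35.3°·(1.35·sin35.3° − cos35.3°·tan28.5°)]
  = 4.6 / [17.9·0.8161·(1.35·0.5779 − 0.8161·0.5430)]
  = 4.6 / 4.9229 = 0.934 m

z = 0.93 m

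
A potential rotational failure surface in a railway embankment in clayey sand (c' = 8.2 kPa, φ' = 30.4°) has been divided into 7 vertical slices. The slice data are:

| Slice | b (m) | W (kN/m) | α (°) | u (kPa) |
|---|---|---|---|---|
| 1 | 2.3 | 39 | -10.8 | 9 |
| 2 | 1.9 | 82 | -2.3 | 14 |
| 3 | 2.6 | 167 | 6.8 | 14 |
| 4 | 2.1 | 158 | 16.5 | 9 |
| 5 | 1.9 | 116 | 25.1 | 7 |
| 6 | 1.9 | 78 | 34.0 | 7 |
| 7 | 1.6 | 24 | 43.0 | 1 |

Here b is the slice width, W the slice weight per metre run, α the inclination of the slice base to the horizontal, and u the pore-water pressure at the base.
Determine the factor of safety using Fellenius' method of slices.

Ordinary method of slices: FS = Σ[c'·Δl_i + (W_i cosα_i − u_i·Δl_i)·tanφ'] / Σ W_i sinα_i, with Δl_i = b_i / cosα_i.
Slice 1: Δl = 2.3/cos(-10.8°) = 2.341 m; N'_1 = 39·cos(-10.8°) − 9·2.341 = 17.2; c'Δl = 19.20; W sinα = -7.3
Slice 2: Δl = 1.9/cos(-2.3°) = 1.902 m; N'_2 = 82·cos(-2.3°) − 14·1.902 = 55.3; c'Δl = 15.59; W sinα = -3.3
Slice 3: Δl = 2.6/cos6.8° = 2.618 m; N'_3 = 167·cos6.8° − 14·2.618 = 129.2; c'Δl = 21.47; W sinα = 19.8
Slice 4: Δl = 2.1/cos16.5° = 2.190 m; N'_4 = 158·cos16.5° − 9·2.190 = 131.8; c'Δl = 17.96; W sinα = 44.9
Slice 5: Δl = 1.9/cos25.1° = 2.098 m; N'_5 = 116·cos25.1° − 7·2.098 = 90.4; c'Δl = 17.20; W sinα = 49.2
Slice 6: Δl = 1.9/cos34.0° = 2.292 m; N'_6 = 78·cos34.0° − 7·2.292 = 48.6; c'Δl = 18.79; W sinα = 43.6
Slice 7: Δl = 1.6/cos43.0° = 2.188 m; N'_7 = 24·cos43.0° − 1·2.188 = 15.4; c'Δl = 17.94; W sinα = 16.4
Σc'Δl = 128.2 kN/m; ΣN' = 487.8 kN/m; ΣW sinα = 163.2 kN/m
Resisting = 128.2 + 487.8·tan30.4° = 128.2 + 286.2 = 414.4 kN/m
FS = 414.4 / 163.2 = 2.538

FS = 2.54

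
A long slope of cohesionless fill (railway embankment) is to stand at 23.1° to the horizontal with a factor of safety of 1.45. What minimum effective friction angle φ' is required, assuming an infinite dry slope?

φ' = 31.7°

FS = tanφ'/tanβ ⇒ tanφ' = FS · tanβ = 1.45 · tan23.1° = 0.6185
φ' = arctan(0.6185) = 31.74°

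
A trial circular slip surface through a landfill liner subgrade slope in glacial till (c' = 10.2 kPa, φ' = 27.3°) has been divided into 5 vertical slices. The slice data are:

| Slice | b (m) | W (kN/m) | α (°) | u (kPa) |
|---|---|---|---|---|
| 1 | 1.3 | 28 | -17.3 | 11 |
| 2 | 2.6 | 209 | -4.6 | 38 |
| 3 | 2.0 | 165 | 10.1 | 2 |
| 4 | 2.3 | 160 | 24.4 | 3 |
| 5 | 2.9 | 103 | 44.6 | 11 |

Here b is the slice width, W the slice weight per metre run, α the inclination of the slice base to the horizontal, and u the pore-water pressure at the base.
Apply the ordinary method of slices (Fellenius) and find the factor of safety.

FS = 2.52

Ordinary method of slices: FS = Σ[c'·Δl_i + (W_i cosα_i − u_i·Δl_i)·tanφ'] / Σ W_i sinα_i, with Δl_i = b_i / cosα_i.
Slice 1: Δl = 1.3/cos(-17.3°) = 1.362 m; N'_1 = 28·cos(-17.3°) − 11·1.362 = 11.8; c'Δl = 13.89; W sinα = -8.3
Slice 2: Δl = 2.6/cos(-4.6°) = 2.608 m; N'_2 = 209·cos(-4.6°) − 38·2.608 = 109.2; c'Δl = 26.61; W sinα = -16.8
Slice 3: Δl = 2.0/cos10.1° = 2.031 m; N'_3 = 165·cos10.1° − 2·2.031 = 158.4; c'Δl = 20.72; W sinα = 28.9
Slice 4: Δl = 2.3/cos24.4° = 2.526 m; N'_4 = 160·cos24.4° − 3·2.526 = 138.1; c'Δl = 25.76; W sinα = 66.1
Slice 5: Δl = 2.9/cos44.6° = 4.073 m; N'_5 = 103·cos44.6° − 11·4.073 = 28.5; c'Δl = 41.54; W sinα = 72.3
Σc'Δl = 128.5 kN/m; ΣN' = 446.0 kN/m; ΣW sinα = 142.3 kN/m
Resisting = 128.5 + 446.0·tan27.3° = 128.5 + 230.2 = 358.7 kN/m
FS = 358.7 / 142.3 = 2.522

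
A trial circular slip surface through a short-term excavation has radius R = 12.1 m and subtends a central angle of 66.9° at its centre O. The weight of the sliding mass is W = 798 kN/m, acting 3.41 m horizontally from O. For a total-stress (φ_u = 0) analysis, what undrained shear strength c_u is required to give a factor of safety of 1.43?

c_u = 22.8 kPa

FS = c_u·L_a·R / (W·d), so c_u = FS·W·d / (L_a·R).
Arc length L_a = R·θ = 12.1·(66.9°·π/180) = 12.1·1.1676 = 14.13 m
c_u = 1.43·798·3.41 / (14.13·12.1) = 3891.3 / 170.95 = 22.76 kPa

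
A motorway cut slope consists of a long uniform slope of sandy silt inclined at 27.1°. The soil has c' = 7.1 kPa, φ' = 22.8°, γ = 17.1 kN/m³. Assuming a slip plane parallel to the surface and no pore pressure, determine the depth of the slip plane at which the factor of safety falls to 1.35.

z = 1.94 m

Setting FS = 1.35 in FS = [c' + γz cos²β tanφ'] / [γz sinβ cosβ] and solving for z:
z = c' / [γ cosβ (FS·sinβ − cosβ·tanφ')]
  = 7.1 / [17.1·cos27.1°·(1.35·sin27.1° − cos27.1°·tan22.8°)]
  = 7.1 / [17.1·0.8902·(1.35·0.4555 − 0.8902·0.4204)]
  = 7.1 / 3.6652 = 1.937 m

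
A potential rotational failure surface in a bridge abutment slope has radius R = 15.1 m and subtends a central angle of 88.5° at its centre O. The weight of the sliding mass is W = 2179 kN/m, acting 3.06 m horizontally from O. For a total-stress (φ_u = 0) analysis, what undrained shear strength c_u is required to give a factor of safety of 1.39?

FS = c_u·L_a·R / (W·d), so c_u = FS·W·d / (L_a·R).
Arc length L_a = R·θ = 15.1·(88.5°·π/180) = 15.1·1.5446 = 23.32 m
c_u = 1.39·2179·3.06 / (23.32·15.1) = 9268.2 / 352.19 = 26.32 kPa

c_u = 26.3 kPa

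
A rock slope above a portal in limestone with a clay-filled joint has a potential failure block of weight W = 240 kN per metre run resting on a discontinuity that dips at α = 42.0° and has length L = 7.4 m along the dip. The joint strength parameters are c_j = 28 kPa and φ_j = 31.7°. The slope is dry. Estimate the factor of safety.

FS = 1.98

Resolving the block weight along and normal to the plane and applying the Mohr–Coulomb strength on the joint:
N' = W cosα = 240·cos42.0° = 178.4 kN/m
Driving force T = W sinα = 240·sin42.0° = 160.6 kN/m
Resisting force R = c_j·L + N'·tanφ_j = 28·7.4 + 178.4·tan31.7° = 207.2 + 110.2 = 317.4 kN/m
FS = R / T = 317.4 / 160.6 = 1.976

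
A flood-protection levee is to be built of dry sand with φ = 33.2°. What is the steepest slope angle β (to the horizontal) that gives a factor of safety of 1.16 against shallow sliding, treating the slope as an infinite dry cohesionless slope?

For an infinite dry cohesionless slope FS = tanφ/tanβ, so tanβ = tanφ / FS.
tanβ = tan33.2° / 1.16 = 0.6544 / 1.16 = 0.5641
β = arctan(0.5641) = 29.43°

β = 29.4°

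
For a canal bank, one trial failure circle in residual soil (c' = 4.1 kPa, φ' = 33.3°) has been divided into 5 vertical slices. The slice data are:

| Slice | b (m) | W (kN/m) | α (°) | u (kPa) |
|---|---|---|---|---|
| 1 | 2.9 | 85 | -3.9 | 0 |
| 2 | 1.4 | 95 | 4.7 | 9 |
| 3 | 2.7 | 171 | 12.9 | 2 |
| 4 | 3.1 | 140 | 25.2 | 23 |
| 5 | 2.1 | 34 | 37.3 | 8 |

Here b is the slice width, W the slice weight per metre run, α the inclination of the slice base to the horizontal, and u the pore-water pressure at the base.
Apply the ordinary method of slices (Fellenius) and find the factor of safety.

Ordinary method of slices: FS = Σ[c'·Δl_i + (W_i cosα_i − u_i·Δl_i)·tanφ'] / Σ W_i sinα_i, with Δl_i = b_i / cosα_i.
Slice 1: Δl = 2.9/cos(-3.9°) = 2.907 m; N'_1 = 85·cos(-3.9°) − 0·2.907 = 84.8; c'Δl = 11.92; W sinα = -5.8
Slice 2: Δl = 1.4/cos4.7° = 1.405 m; N'_2 = 95·cos4.7° − 9·1.405 = 82.0; c'Δl = 5.76; W sinα = 7.8
Slice 3: Δl = 2.7/cos12.9° = 2.770 m; N'_3 = 171·cos12.9° − 2·2.770 = 161.1; c'Δl = 11.36; W sinα = 38.2
Slice 4: Δl = 3.1/cos25.2° = 3.426 m; N'_4 = 140·cos25.2° − 23·3.426 = 47.9; c'Δl = 14.05; W sinα = 59.6
Slice 5: Δl = 2.1/cos37.3° = 2.640 m; N'_5 = 34·cos37.3° − 8·2.640 = 5.9; c'Δl = 10.82; W sinα = 20.6
Σc'Δl = 53.9 kN/m; ΣN' = 381.8 kN/m; ΣW sinα = 120.4 kN/m
Resisting = 53.9 + 381.8·tan33.3° = 53.9 + 250.8 = 304.7 kN/m
FS = 304.7 / 120.4 = 2.531

FS = 2.53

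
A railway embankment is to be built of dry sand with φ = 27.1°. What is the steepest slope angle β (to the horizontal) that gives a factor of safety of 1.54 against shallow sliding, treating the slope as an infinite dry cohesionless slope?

β = 18.4°

For an infinite dry cohesionless slope FS = tanφ/tanβ, so tanβ = tanφ / FS.
tanβ = tan27.1° / 1.54 = 0.5117 / 1.54 = 0.3323
β = arctan(0.3323) = 18.38°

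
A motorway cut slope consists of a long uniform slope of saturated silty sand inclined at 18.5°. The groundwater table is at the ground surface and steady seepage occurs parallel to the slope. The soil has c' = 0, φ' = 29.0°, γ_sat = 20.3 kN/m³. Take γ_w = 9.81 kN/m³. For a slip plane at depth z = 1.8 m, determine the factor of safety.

With seepage parallel to the slope and the water table at the surface, the effective normal stress on the slip plane uses the buoyant unit weight γ' = γ_sat − γ_w while the driving shear stress uses γ_sat:
FS = [c' + γ' z cos²β tanφ'] / [γ_sat z sinβ cosβ]
(For c' = 0 this reduces to FS = (γ'/γ_sat)·tanφ'/tanβ.)
γ' = 20.3 − 9.81 = 10.49 kN/m³
Numerator = 0.0 + 10.49·1.8·cos²18.5°·tan29.0° = 0.0 + 10.49·1.8·0.8993·0.5543 = 9.413 kPa
Denominator = 20.3·1.8·sin18.5°·cos18.5° = 20.3·1.8·0.3173·0.9483 = 10.995 kPa
FS = 9.413 / 10.995 = 0.856

FS = 0.86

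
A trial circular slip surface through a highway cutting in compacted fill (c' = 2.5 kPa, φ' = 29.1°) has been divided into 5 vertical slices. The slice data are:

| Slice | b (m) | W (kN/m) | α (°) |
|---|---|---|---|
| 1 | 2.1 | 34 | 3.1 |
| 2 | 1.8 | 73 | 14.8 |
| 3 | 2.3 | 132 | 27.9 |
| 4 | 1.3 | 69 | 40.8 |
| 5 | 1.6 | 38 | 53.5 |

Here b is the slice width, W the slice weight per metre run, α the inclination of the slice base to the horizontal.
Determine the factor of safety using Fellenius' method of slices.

Ordinary method of slices: FS = Σ[c'·Δl_i + (W_i cosα_i)·tanφ'] / Σ W_i sinα_i, with Δl_i = b_i / cosα_i.
Slice 1: Δl = 2.1/cos3.1° = 2.103 m; N'_1 = 34·cos3.1° = 34.0; c'Δl = 5.26; W sinα = 1.8
Slice 2: Δl = 1.8/cos14.8° = 1.862 m; N'_2 = 73·cos14.8° = 70.6; c'Δl = 4.65; W sinα = 18.6
Slice 3: Δl = 2.3/cos27.9° = 2.602 m; N'_3 = 132·cos27.9° = 116.7; c'Δl = 6.51; W sinα = 61.8
Slice 4: Δl = 1.3/cos40.8° = 1.717 m; N'_4 = 69·cos40.8° = 52.2; c'Δl = 4.29; W sinα = 45.1
Slice 5: Δl = 1.6/cos53.5° = 2.690 m; N'_5 = 38·cos53.5° = 22.6; c'Δl = 6.72; W sinα = 30.5
Σc'Δl = 27.4 kN/m; ΣN' = 296.0 kN/m; ΣW sinα = 157.9 kN/m
Resisting = 27.4 + 296.0·tan29.1° = 27.4 + 164.8 = 192.2 kN/m
FS = 192.2 / 157.9 = 1.217

FS = 1.22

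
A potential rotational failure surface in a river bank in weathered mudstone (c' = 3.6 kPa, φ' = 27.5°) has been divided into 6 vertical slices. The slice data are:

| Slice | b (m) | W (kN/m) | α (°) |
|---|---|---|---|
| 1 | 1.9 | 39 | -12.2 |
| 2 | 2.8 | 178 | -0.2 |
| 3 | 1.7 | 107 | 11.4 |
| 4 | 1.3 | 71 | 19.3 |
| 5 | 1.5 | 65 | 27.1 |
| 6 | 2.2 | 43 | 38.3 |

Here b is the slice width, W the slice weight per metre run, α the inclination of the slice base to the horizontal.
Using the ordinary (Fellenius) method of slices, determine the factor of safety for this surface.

Ordinary method of slices: FS = Σ[c'·Δl_i + (W_i cosα_i)·tanφ'] / Σ W_i sinα_i, with Δl_i = b_i / cosα_i.
Slice 1: Δl = 1.9/cos(-12.2°) = 1.944 m; N'_1 = 39·cos(-12.2°) = 38.1; c'Δl = 7.00; W sinα = -8.2
Slice 2: Δl = 2.8/cos(-0.2°) = 2.800 m; N'_2 = 178·cos(-0.2°) = 178.0; c'Δl = 10.08; W sinα = -0.6
Slice 3: Δl = 1.7/cos11.4° = 1.734 m; N'_3 = 107·cos11.4° = 104.9; c'Δl = 6.24; W sinα = 21.1
Slice 4: Δl = 1.3/cos19.3° = 1.377 m; N'_4 = 71·cos19.3° = 67.0; c'Δl = 4.96; W sinα = 23.5
Slice 5: Δl = 1.5/cos27.1° = 1.685 m; N'_5 = 65·cos27.1° = 57.9; c'Δl = 6.07; W sinα = 29.6
Slice 6: Δl = 2.2/cos38.3° = 2.803 m; N'_6 = 43·cos38.3° = 33.7; c'Δl = 10.09; W sinα = 26.7
Σc'Δl = 44.4 kN/m; ΣN' = 479.6 kN/m; ΣW sinα = 92.0 kN/m
Resisting = 44.4 + 479.6·tan27.5° = 44.4 + 249.7 = 294.1 kN/m
FS = 294.1 / 92.0 = 3.196

FS = 3.20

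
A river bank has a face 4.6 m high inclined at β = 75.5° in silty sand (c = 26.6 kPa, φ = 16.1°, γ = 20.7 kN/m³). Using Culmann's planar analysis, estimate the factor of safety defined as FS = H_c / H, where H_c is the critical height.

FS = 2.12

H_c = (4c/γ) · sinβ cosφ / [1 − cos(β − φ)]
    = (4·26.6/20.7) · sin75.5°·cos16.1° / [1 − cos59.4°]
    = 5.140 · 0.9302 / 0.4910 = 9.74 m
FS = H_c / H = 9.74 / 4.6 = 2.117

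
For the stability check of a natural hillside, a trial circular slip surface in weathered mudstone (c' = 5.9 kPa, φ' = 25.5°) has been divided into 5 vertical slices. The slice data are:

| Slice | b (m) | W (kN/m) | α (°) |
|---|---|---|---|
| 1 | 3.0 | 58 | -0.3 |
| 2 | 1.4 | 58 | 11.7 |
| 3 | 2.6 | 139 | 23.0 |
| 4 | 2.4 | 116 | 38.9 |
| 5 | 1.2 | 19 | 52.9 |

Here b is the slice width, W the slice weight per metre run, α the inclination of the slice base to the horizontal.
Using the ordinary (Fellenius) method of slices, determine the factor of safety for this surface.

Ordinary method of slices: FS = Σ[c'·Δl_i + (W_i cosα_i)·tanφ'] / Σ W_i sinα_i, with Δl_i = b_i / cosα_i.
Slice 1: Δl = 3.0/cos(-0.3°) = 3.000 m; N'_1 = 58·cos(-0.3°) = 58.0; c'Δl = 17.70; W sinα = -0.3
Slice 2: Δl = 1.4/cos11.7° = 1.430 m; N'_2 = 58·cos11.7° = 56.8; c'Δl = 8.44; W sinα = 11.8
Slice 3: Δl = 2.6/cos23.0° = 2.825 m; N'_3 = 139·cos23.0° = 128.0; c'Δl = 16.66; W sinα = 54.3
Slice 4: Δl = 2.4/cos38.9° = 3.084 m; N'_4 = 116·cos38.9° = 90.3; c'Δl = 18.19; W sinα = 72.8
Slice 5: Δl = 1.2/cos52.9° = 1.989 m; N'_5 = 19·cos52.9° = 11.5; c'Δl = 11.74; W sinα = 15.2
Σc'Δl = 72.7 kN/m; ΣN' = 344.5 kN/m; ΣW sinα = 153.8 kN/m
Resisting = 72.7 + 344.5·tan25.5° = 72.7 + 164.3 = 237.0 kN/m
FS = 237.0 / 153.8 = 1.542

FS = 1.54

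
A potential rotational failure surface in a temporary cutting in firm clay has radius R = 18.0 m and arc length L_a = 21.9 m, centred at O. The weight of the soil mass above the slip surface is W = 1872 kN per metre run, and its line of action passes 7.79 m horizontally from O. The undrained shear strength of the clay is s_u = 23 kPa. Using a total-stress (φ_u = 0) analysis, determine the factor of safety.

Taking moments about the centre O, the resisting moment is provided by the undrained shear strength acting along the arc:
M_R = s_u·L_a·R = 23·21.90·18.0 = 9066.6 kN·m/m
M_D = W·d = 1872·7.79 = 14582.9 kN·m/m
FS = M_R / M_D = 9066.6 / 14582.9 = 0.622

FS = 0.62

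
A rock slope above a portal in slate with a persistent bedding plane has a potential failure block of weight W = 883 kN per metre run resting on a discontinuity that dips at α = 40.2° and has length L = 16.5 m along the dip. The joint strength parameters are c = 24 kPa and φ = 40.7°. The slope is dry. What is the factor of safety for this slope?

FS = 1.71

Resolving the block weight along and normal to the plane and applying the Mohr–Coulomb strength on the joint:
N' = W cosα = 883·cos40.2° = 674.4 kN/m
Driving force T = W sinα = 883·sin40.2° = 569.9 kN/m
Resisting force R = c·L + N'·tanφ = 24·16.5 + 674.4·tan40.7° = 396.0 + 580.1 = 976.1 kN/m
FS = R / T = 976.1 / 569.9 = 1.713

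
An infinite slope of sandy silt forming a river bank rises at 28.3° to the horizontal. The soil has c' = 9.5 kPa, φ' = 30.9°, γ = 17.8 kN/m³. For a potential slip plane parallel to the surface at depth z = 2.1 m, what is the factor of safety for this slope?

For an infinite slope with a slip plane parallel to the surface (no pore pressure): FS = [c' + γz cos²β tanφ'] / [γz sinβ cosβ].
γz = 17.8·2.1 = 37.38 kN/m²
Numerator = 9.5 + 37.38·cos²28.3°·tan30.9° = 9.5 + 37.38·0.7752·0.5985 = 26.843 kPa
Denominator = 37.38·sin28.3°·cos28.3° = 37.38·0.4741·0.8805 = 15.603 kPa
FS = 26.843 / 15.603 = 1.720

FS = 1.72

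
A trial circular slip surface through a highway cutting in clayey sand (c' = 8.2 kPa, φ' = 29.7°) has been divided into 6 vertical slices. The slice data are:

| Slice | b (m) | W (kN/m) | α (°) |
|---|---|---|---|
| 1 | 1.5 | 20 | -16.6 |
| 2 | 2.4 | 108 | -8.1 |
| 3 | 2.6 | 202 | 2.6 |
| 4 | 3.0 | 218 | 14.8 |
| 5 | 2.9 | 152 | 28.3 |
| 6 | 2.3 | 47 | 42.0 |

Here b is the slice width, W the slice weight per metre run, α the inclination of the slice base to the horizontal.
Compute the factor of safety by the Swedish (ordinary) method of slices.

FS = 3.63

Ordinary method of slices: FS = Σ[c'·Δl_i + (W_i cosα_i)·tanφ'] / Σ W_i sinα_i, with Δl_i = b_i / cosα_i.
Slice 1: Δl = 1.5/cos(-16.6°) = 1.565 m; N'_1 = 20·cos(-16.6°) = 19.2; c'Δl = 12.83; W sinα = -5.7
Slice 2: Δl = 2.4/cos(-8.1°) = 2.424 m; N'_2 = 108·cos(-8.1°) = 106.9; c'Δl = 19.88; W sinα = -15.2
Slice 3: Δl = 2.6/cos2.6° = 2.603 m; N'_3 = 202·cos2.6° = 201.8; c'Δl = 21.34; W sinα = 9.2
Slice 4: Δl = 3.0/cos14.8° = 3.103 m; N'_4 = 218·cos14.8° = 210.8; c'Δl = 25.44; W sinα = 55.7
Slice 5: Δl = 2.9/cos28.3° = 3.294 m; N'_5 = 152·cos28.3° = 133.8; c'Δl = 27.01; W sinα = 72.1
Slice 6: Δl = 2.3/cos42.0° = 3.095 m; N'_6 = 47·cos42.0° = 34.9; c'Δl = 25.38; W sinα = 31.4
Σc'Δl = 131.9 kN/m; ΣN' = 707.4 kN/m; ΣW sinα = 147.4 kN/m
Resisting = 131.9 + 707.4·tan29.7° = 131.9 + 403.5 = 535.4 kN/m
FS = 535.4 / 147.4 = 3.631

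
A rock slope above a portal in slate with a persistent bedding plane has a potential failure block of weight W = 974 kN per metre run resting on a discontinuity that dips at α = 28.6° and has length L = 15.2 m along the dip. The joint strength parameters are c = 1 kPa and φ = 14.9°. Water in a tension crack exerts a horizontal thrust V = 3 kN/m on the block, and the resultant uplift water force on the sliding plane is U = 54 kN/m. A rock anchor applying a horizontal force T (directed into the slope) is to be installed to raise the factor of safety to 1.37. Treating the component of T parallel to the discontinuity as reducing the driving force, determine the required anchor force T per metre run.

Resolving forces along and normal to the sliding plane, with the horizontal anchor force T adding T·sinα to the effective normal force and T·cosα acting up the plane against the driving force:
FS = [cL + (W cosα − U − V sinα + T sinα) tanφ] / [W sinα + V cosα − T cosα]
Without the anchor: N' = 799.7 kN/m, driving T_d = 468.9 kN/m, resisting R = 1·15.2 + 799.7·tan14.9° = 228.0 kN/m, FS = 0.49.
Setting FS = 1.37 and solving for T:
1.37·(468.9 − T cos28.6°) = 228.0 + T sin28.6°·tan14.9°
T·(sin28.6°·tan14.9° + 1.37·cos28.6°) = 1.37·468.9 − 228.0
T·(0.4787·0.2661 + 1.37·0.8780) = 642.4 − 228.0 = 414.4
T·1.3302 = 414.4
T = 311.5 kN/m

T = 312 kN/m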